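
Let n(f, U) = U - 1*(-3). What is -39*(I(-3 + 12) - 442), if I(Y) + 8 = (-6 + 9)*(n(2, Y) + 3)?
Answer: 15795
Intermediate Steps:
n(f, U) = 3 + U (n(f, U) = U + 3 = 3 + U)
I(Y) = 10 + 3*Y (I(Y) = -8 + (-6 + 9)*((3 + Y) + 3) = -8 + 3*(6 + Y) = -8 + (18 + 3*Y) = 10 + 3*Y)
-39*(I(-3 + 12) - 442) = -39*((10 + 3*(-3 + 12)) - 442) = -39*((10 + 3*9) - 442) = -39*((10 + 27) - 442) = -39*(37 - 442) = -39*(-405) = 15795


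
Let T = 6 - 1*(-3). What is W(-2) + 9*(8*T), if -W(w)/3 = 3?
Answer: 639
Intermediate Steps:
W(w) = -9 (W(w) = -3*3 = -9)
T = 9 (T = 6 + 3 = 9)
W(-2) + 9*(8*T) = -9 + 9*(8*9) = -9 + 9*72 = -9 + 648 = 639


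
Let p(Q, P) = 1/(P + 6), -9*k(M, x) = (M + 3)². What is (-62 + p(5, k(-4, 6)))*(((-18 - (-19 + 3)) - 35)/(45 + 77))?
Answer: 121249/6466 ≈ 18.752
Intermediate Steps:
k(M, x) = -(3 + M)²/9 (k(M, x) = -(M + 3)²/9 = -(3 + M)²/9)
p(Q, P) = 1/(6 + P)
(-62 + p(5, k(-4, 6)))*(((-18 - (-19 + 3)) - 35)/(45 + 77)) = (-62 + 1/(6 - (3 - 4)²/9))*(((-18 - (-19 + 3)) - 35)/(45 + 77)) = (-62 + 1/(6 - ⅑*(-1)²))*(((-18 - 1*(-16)) - 35)/122) = (-62 + 1/(6 - ⅑*1))*(((-18 + 16) - 35)*(1/122)) = (-62 + 1/(6 - ⅑))*((-2 - 35)*(1/122)) = (-62 + 1/(53/9))*(-37*1/122) = (-62 + 9/53)*(-37/122) = -3277/53*(-37/122) = 121249/6466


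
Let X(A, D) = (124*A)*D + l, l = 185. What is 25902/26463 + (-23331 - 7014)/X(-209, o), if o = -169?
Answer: 37549151781/38635882969 ≈ 0.97187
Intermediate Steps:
X(A, D) = 185 + 124*A*D (X(A, D) = (124*A)*D + 185 = 124*A*D + 185 = 185 + 124*A*D)
25902/26463 + (-23331 - 7014)/X(-209, o) = 25902/26463 + (-23331 - 7014)/(185 + 124*(-209)*(-169)) = 25902*(1/26463) - 30345/(185 + 4379804) = 8634/8821 - 30345/4379989 = 37549151781/38635882969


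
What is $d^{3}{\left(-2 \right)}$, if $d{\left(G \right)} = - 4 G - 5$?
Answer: $27$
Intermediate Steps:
$d{\left(G \right)} = -5 - 4 G$
$d^{3}{\left(-2 \right)} = \left(-5 - -8\right)^{3} = \left(-5 + 8\right)^{3} = 3^{3} = 27$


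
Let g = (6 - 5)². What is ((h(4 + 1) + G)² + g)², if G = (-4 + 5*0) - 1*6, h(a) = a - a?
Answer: 10201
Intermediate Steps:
h(a) = 0
G = -10 (G = (-4 + 0) - 6 = -4 - 6 = -10)
g = 1 (g = 1² = 1)
((h(4 + 1) + G)² + g)² = ((0 - 10)² + 1)² = ((-10)² + 1)² = (100 + 1)² = 101² = 10201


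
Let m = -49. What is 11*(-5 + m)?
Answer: -594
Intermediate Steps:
11*(-5 + m) = 11*(-5 - 49) = 11*(-54) = -594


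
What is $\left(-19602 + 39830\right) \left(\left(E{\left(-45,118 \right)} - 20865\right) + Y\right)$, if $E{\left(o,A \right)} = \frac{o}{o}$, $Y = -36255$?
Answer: $-1155403132$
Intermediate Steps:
$E{\left(o,A \right)} = 1$
$\left(-19602 + 39830\right) \left(\left(E{\left(-45,118 \right)} - 20865\right) + Y\right) = \left(-19602 + 39830\right) \left(\left(1 - 20865\right) - 36255\right) = 20228 \left(-20864 - 36255\right) = 20228 \left(-57119\right) = -1155403132$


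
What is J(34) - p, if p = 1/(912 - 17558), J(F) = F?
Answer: 565965/16646 ≈ 34.000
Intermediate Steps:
p = -1/16646 (p = 1/(-16646) = -1/16646 ≈ -6.0074e-5)
J(34) - p = 34 - 1*(-1/16646) = 34 + 1/16646 = 565965/16646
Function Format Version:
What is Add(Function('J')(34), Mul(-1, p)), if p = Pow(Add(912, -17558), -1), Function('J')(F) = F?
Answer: Rational(565965, 16646) ≈ 34.000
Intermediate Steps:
p = Rational(-1, 16646) (p = Pow(-16646, -1) = Rational(-1, 16646) ≈ -6.0074e-5)
Add(Function('J')(34), Mul(-1, p)) = Add(34, Mul(-1, Rational(-1, 16646))) = Add(34, Rational(1, 16646)) = Rational(565965, 16646)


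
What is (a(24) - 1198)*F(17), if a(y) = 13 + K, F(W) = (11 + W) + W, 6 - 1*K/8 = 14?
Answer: -56205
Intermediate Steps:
K = -64 (K = 48 - 8*14 = 48 - 112 = -64)
F(W) = 11 + 2*W
a(y) = -51 (a(y) = 13 - 64 = -51)
(a(24) - 1198)*F(17) = (-51 - 1198)*(11 + 2*17) = -1249*(11 + 34) = -1249*45 = -56205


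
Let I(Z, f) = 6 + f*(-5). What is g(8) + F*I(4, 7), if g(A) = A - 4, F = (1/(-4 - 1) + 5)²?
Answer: -16604/25 ≈ -664.16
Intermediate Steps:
F = 576/25 (F = (1/(-5) + 5)² = (-⅕ + 5)² = (24/5)² = 576/25 ≈ 23.040)
I(Z, f) = 6 - 5*f
g(A) = -4 + A
g(8) + F*I(4, 7) = (-4 + 8) + 576*(6 - 5*7)/25 = 4 + 576*(6 - 35)/25 = 4 + (576/25)*(-29) = 4 - 16704/25 = -16604/25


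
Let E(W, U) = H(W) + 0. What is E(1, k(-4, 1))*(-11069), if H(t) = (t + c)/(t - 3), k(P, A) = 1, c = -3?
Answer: -11069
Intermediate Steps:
H(t) = 1 (H(t) = (t - 3)/(t - 3) = (-3 + t)/(-3 + t) = 1)
E(W, U) = 1 (E(W, U) = 1 + 0 = 1)
E(1, k(-4, 1))*(-11069) = 1*(-11069) = -11069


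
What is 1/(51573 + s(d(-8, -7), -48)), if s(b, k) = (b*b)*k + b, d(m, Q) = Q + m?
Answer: 1/40758 ≈ 2.4535e-5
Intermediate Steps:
s(b, k) = b + k*b**2 (s(b, k) = b**2*k + b = k*b**2 + b = b + k*b**2)
1/(51573 + s(d(-8, -7), -48)) = 1/(51573 + (-7 - 8)*(1 + (-7 - 8)*(-48))) = 1/(51573 - 15*(1 - 15*(-48))) = 1/(51573 - 15*(1 + 720)) = 1/(51573 - 15*721) = 1/(51573 - 10815) = 1/40758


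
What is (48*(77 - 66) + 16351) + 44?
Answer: 16923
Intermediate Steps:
(48*(77 - 66) + 16351) + 44 = (48*11 + 16351) + 44 = (528 + 16351) + 44 = 16879 + 44 = 16923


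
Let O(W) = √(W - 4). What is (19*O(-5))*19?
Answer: 1083*I ≈ 1083.0*I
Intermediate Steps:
O(W) = √(-4 + W)
(19*O(-5))*19 = (19*√(-4 - 5))*19 = (19*√(-9))*19 = (19*(3*I))*19 = (57*I)*19 = 1083*I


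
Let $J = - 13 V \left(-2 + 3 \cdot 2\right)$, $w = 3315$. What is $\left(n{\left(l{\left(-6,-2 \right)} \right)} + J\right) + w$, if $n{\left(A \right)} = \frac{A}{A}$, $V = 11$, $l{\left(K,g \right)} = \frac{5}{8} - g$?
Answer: $2744$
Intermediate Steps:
$l{\left(K,g \right)} = \frac{5}{8} - g$ ($l{\left(K,g \right)} = 5 \cdot \frac{1}{8} - g = \frac{5}{8} - g$)
$n{\left(A \right)} = 1$
$J = -572$ ($J = \left(-13\right) 11 \left(-2 + 3 \cdot 2\right) = - 143 \left(-2 + 6\right) = \left(-143\right) 4 = -572$)
$\left(n{\left(l{\left(-6,-2 \right)} \right)} + J\right) + w = \left(1 - 572\right) + 3315 = -571 + 3315 = 2744$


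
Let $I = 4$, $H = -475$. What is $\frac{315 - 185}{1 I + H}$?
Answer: $- \frac{130}{471} \approx -0.27601$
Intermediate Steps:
$\frac{315 - 185}{1 I + H} = \frac{315 - 185}{1 \cdot 4 - 475} = \frac{130}{4 - 475} = \frac{130}{-471} = 130 \left(- \frac{1}{471}\right) = - \frac{130}{471}$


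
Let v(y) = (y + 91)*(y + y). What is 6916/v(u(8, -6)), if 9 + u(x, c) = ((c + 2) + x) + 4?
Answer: -1729/45 ≈ -38.422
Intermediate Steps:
u(x, c) = -3 + c + x (u(x, c) = -9 + (((c + 2) + x) + 4) = -9 + (((2 + c) + x) + 4) = -9 + ((2 + c + x) + 4) = -9 + (6 + c + x) = -3 + c + x)
v(y) = 2*y*(91 + y) (v(y) = (91 + y)*(2*y) = 2*y*(91 + y))
6916/v(u(8, -6)) = 6916/((2*(-3 - 6 + 8)*(91 + (-3 - 6 + 8)))) = 6916/((2*(-1)*(91 - 1))) = 6916/((2*(-1)*90)) = 6916/(-180) = 6916*(-1/180) = -1729/45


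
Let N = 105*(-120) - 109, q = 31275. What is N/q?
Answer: -12709/31275 ≈ -0.40636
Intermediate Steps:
N = -12709 (N = -12600 - 109 = -12709)
N/q = -12709/31275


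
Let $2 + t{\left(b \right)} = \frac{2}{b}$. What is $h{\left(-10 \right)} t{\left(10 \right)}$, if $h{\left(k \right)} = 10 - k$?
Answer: $-36$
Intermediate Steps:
$t{\left(b \right)} = -2 + \frac{2}{b}$
$h{\left(-10 \right)} t{\left(10 \right)} = \left(10 - -10\right) \left(-2 + \frac{2}{10}\right) = \left(10 + 10\right) \left(-2 + 2 \cdot \frac{1}{10}\right) = 20 \left(-2 + \frac{1}{5}\right) = 20 \left(- \frac{9}{5}\right) = -36$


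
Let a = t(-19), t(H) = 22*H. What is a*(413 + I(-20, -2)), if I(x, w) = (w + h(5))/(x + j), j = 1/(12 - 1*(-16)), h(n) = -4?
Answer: -96572630/559 ≈ -1.7276e+5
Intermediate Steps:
j = 1/28 (j = 1/(12 + 16) = 1/28 ≈ 0.035714)
a = -418 (a = 22*(-19) = -418)
I(x, w) = (-4 + w)/(1/28 + x) (I(x, w) = (w - 4)/(x + 1/28) = (-4 + w)/(1/28 + x))
a*(413 + I(-20, -2)) = -418*(413 + 28*(-4 - 2)/(1 + 28*(-20))) = -418*(413 + 28*(-6)/(1 - 560)) = -418*(413 + 28*(-6)/(-559)) = -418*(413 + 28*(-1/559)*(-6)) = -418*(413 + 168/559) = -418*231035/559 = -96572630/559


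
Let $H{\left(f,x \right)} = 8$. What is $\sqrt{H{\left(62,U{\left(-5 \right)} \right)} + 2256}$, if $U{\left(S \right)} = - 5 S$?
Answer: $2 \sqrt{566} \approx 47.581$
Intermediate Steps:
$\sqrt{H{\left(62,U{\left(-5 \right)} \right)} + 2256} = \sqrt{8 + 2256} = \sqrt{2264} = 2 \sqrt{566}$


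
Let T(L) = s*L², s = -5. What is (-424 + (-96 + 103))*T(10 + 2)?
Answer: 300240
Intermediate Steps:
T(L) = -5*L²
(-424 + (-96 + 103))*T(10 + 2) = (-424 + (-96 + 103))*(-5*(10 + 2)²) = (-424 + 7)*(-5*12²) = -(-2085)*144 = -417*(-720) = 300240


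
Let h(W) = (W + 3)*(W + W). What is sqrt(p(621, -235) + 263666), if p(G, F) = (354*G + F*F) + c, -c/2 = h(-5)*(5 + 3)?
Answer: sqrt(538405) ≈ 733.76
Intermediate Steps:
h(W) = 2*W*(3 + W) (h(W) = (3 + W)*(2*W) = 2*W*(3 + W))
c = -320 (c = -2*2*(-5)*(3 - 5)*(5 + 3) = -2*2*(-5)*(-2)*8 = -40*8 = -2*160 = -320)
p(G, F) = -320 + F**2 + 354*G (p(G, F) = (354*G + F*F) - 320 = (354*G + F**2) - 320 = (F**2 + 354*G) - 320 = -320 + F**2 + 354*G)
sqrt(p(621, -235) + 263666) = sqrt((-320 + (-235)**2 + 354*621) + 263666) = sqrt((-320 + 55225 + 219834) + 263666) = sqrt(274739 + 263666) = sqrt(538405)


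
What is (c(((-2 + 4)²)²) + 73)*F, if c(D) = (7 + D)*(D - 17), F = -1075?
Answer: -53750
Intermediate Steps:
c(D) = (-17 + D)*(7 + D) (c(D) = (7 + D)*(-17 + D) = (-17 + D)*(7 + D))
(c(((-2 + 4)²)²) + 73)*F = ((-119 + (((-2 + 4)²)²)² - 10*(-2 + 4)⁴) + 73)*(-1075) = ((-119 + ((2²)²)² - 10*(2²)²) + 73)*(-1075) = ((-119 + (4²)² - 10*4²) + 73)*(-1075) = ((-119 + 16² - 10*16) + 73)*(-1075) = ((-119 + 256 - 160) + 73)*(-1075) = (-23 + 73)*(-1075) = 50*(-1075) = -53750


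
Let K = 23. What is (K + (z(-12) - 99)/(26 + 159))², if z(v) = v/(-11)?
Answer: 2091049984/4141225 ≈ 504.94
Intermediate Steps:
z(v) = -v/11 (z(v) = v*(-1/11) = -v/11)
(K + (z(-12) - 99)/(26 + 159))² = (23 + (-1/11*(-12) - 99)/(26 + 159))² = (23 + (12/11 - 99)/185)² = (23 - 1077/11*1/185)² = (23 - 1077/2035)² = (45728/2035)² = 2091049984/4141225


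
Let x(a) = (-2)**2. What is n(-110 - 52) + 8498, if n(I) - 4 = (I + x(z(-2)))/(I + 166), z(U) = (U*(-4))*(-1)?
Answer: 16925/2 ≈ 8462.5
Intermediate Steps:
z(U) = 4*U (z(U) = -4*U*(-1) = 4*U)
x(a) = 4
n(I) = 4 + (4 + I)/(166 + I) (n(I) = 4 + (I + 4)/(I + 166) = 4 + (4 + I)/(166 + I))
n(-110 - 52) + 8498 = (668 + 5*(-110 - 52))/(166 + (-110 - 52)) + 8498 = (668 + 5*(-162))/(166 - 162) + 8498 = (668 - 810)/4 + 8498 = (1/4)*(-142) + 8498 = -71/2 + 8498 = 16925/2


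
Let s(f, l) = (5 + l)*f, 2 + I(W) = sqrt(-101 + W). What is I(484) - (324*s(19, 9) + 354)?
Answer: -86540 + sqrt(383) ≈ -86520.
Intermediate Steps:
I(W) = -2 + sqrt(-101 + W)
s(f, l) = f*(5 + l)
I(484) - (324*s(19, 9) + 354) = (-2 + sqrt(-101 + 484)) - (324*(19*(5 + 9)) + 354) = (-2 + sqrt(383)) - (324*(19*14) + 354) = (-2 + sqrt(383)) - (324*266 + 354) = (-2 + sqrt(383)) - (86184 + 354) = (-2 + sqrt(383)) - 1*86538 = (-2 + sqrt(383)) - 86538 = -86540 + sqrt(383)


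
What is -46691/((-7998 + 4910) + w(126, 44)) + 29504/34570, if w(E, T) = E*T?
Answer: -770823023/42451960 ≈ -18.158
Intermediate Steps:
-46691/((-7998 + 4910) + w(126, 44)) + 29504/34570 = -46691/((-7998 + 4910) + 126*44) + 29504/34570 = -46691/(-3088 + 5544) + 29504*(1/34570) = -46691/2456 + 14752/17285 = -770823023/42451960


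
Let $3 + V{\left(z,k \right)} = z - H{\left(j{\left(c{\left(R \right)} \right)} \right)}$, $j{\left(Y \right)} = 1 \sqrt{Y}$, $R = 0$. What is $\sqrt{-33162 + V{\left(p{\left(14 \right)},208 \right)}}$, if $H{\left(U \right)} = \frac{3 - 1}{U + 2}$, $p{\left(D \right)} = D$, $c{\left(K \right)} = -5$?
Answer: $\sqrt{\frac{-66304 - 33151 i \sqrt{5}}{2 + i \sqrt{5}}} \approx 0.001 + 182.08 i$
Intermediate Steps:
$j{\left(Y \right)} = \sqrt{Y}$
$H{\left(U \right)} = \frac{2}{2 + U}$
$V{\left(z,k \right)} = -3 + z - \frac{2}{2 + i \sqrt{5}}$ ($V{\left(z,k \right)} = -3 + \left(z - \frac{2}{2 + \sqrt{-5}}\right) = -3 + \left(z - \frac{2}{2 + i \sqrt{5}}\right) = -3 + z - \frac{2}{2 + i \sqrt{5}}$)
$\sqrt{-33162 + V{\left(p{\left(14 \right)},208 \right)}} = \sqrt{-33162 + \left(- \frac{31}{9} + 14 + \frac{2 i \sqrt{5}}{9}\right)} = \sqrt{-33162 + \left(\frac{95}{9} + \frac{2 i \sqrt{5}}{9}\right)} = \sqrt{- \frac{298363}{9} + \frac{2 i \sqrt{5}}{9}}$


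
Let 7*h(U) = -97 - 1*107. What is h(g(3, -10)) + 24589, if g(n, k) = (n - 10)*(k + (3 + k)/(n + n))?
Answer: 171919/7 ≈ 24560.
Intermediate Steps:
g(n, k) = (-10 + n)*(k + (3 + k)/(2*n)) (g(n, k) = (-10 + n)*(k + (3 + k)/((2*n))) = (-10 + n)*(k + (3 + k)*(1/(2*n))) = (-10 + n)*(k + (3 + k)/(2*n)))
h(U) = -204/7 (h(U) = (-97 - 1*107)/7 = (-97 - 107)/7 = (⅐)*(-204) = -204/7)
h(g(3, -10)) + 24589 = -204/7 + 24589 = 171919/7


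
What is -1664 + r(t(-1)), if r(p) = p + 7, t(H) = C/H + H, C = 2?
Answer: -1660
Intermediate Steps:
t(H) = H + 2/H (t(H) = 2/H + H = H + 2/H)
r(p) = 7 + p
-1664 + r(t(-1)) = -1664 + (7 + (-1 + 2/(-1))) = -1664 + (7 + (-1 + 2*(-1))) = -1664 + (7 + (-1 - 2)) = -1664 + (7 - 3) = -1664 + 4 = -1660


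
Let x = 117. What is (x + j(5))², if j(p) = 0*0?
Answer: 13689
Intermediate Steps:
j(p) = 0
(x + j(5))² = (117 + 0)² = 117² = 13689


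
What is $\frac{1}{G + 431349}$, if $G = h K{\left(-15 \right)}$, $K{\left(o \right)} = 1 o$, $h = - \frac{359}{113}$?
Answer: $\frac{113}{48747822} \approx 2.3181 \cdot 10^{-6}$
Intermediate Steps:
$h = - \frac{359}{113}$ ($h = \left(-359\right) \frac{1}{113} = - \frac{359}{113} \approx -3.177$)
$K{\left(o \right)} = o$
$G = \frac{5385}{113}$ ($G = \left(- \frac{359}{113}\right) \left(-15\right) = \frac{5385}{113} \approx 47.655$)
$\frac{1}{G + 431349} = \frac{1}{\frac{5385}{113} + 431349} = \frac{1}{\frac{48747822}{113}} = \frac{113}{48747822}$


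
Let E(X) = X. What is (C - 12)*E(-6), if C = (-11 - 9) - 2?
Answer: 204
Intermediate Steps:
C = -22 (C = -20 - 2 = -22)
(C - 12)*E(-6) = (-22 - 12)*(-6) = -34*(-6) = 204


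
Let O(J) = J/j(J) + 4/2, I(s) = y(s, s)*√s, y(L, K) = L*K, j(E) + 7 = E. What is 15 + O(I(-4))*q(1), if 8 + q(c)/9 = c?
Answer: -183615/1073 + 14112*I/1073 ≈ -171.12 + 13.152*I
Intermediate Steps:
j(E) = -7 + E
y(L, K) = K*L
q(c) = -72 + 9*c
I(s) = s^(5/2) (I(s) = (s*s)*√s = s²*√s = s^(5/2))
O(J) = 2 + J/(-7 + J) (O(J) = J/(-7 + J) + 4/2 = J/(-7 + J) + 4*(½) = J/(-7 + J) + 2 = 2 + J/(-7 + J))
15 + O(I(-4))*q(1) = 15 + ((-14 + 3*(-4)^(5/2))/(-7 + (-4)^(5/2)))*(-72 + 9*1) = 15 + ((-14 + 3*(32*I))/(-7 + 32*I))*(-72 + 9) = 15 + (((-7 - 32*I)/1073)*(-14 + 96*I))*(-63) = 15 + ((-14 + 96*I)*(-7 - 32*I)/1073)*(-63) = 15 - 63*(-14 + 96*I)*(-7 - 32*I)/1073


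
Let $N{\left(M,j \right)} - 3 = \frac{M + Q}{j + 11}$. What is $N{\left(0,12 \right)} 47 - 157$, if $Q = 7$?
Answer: $- \frac{39}{23} \approx -1.6957$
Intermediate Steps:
$N{\left(M,j \right)} = 3 + \frac{7 + M}{11 + j}$ ($N{\left(M,j \right)} = 3 + \frac{M + 7}{j + 11} = 3 + \frac{7 + M}{11 + j}$)
$N{\left(0,12 \right)} 47 - 157 = \frac{40 + 0 + 3 \cdot 12}{11 + 12} \cdot 47 - 157 = \frac{40 + 0 + 36}{23} \cdot 47 - 157 = \frac{1}{23} \cdot 76 \cdot 47 - 157 = \frac{76}{23} \cdot 47 - 157 = \frac{3572}{23} - 157 = - \frac{39}{23}$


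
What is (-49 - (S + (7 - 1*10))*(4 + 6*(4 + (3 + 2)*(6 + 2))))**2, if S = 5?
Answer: 342225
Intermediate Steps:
(-49 - (S + (7 - 1*10))*(4 + 6*(4 + (3 + 2)*(6 + 2))))**2 = (-49 - (5 + (7 - 1*10))*(4 + 6*(4 + (3 + 2)*(6 + 2))))**2 = (-49 - (5 + (7 - 10))*(4 + 6*(4 + 5*8)))**2 = (-49 - (5 - 3)*(4 + 6*(4 + 40)))**2 = (-49 - 2*(4 + 6*44))**2 = (-49 - 2*(4 + 264))**2 = (-49 - 2*268)**2 = (-49 - 1*536)**2 = (-49 - 536)**2 = (-585)**2 = 342225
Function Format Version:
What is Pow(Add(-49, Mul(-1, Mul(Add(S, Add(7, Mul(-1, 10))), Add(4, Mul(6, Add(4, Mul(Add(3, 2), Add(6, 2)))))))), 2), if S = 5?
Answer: 342225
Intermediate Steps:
Pow(Add(-49, Mul(-1, Mul(Add(S, Add(7, Mul(-1, 10))), Add(4, Mul(6, Add(4, Mul(Add(3, 2), Add(6, 2)))))))), 2) = Pow(Add(-49, Mul(-1, Mul(Add(5, Add(7, Mul(-1, 10))), Add(4, Mul(6, Add(4, Mul(Add(3, 2), Add(6, 2)))))))), 2) = Pow(Add(-49, Mul(-1, Mul(Add(5, Add(7, -10)), Add(4, Mul(6, Add(4, Mul(5, 8))))))), 2) = Pow(Add(-49, Mul(-1, Mul(Add(5, -3), Add(4, Mul(6, Add(4, 40)))))), 2) = Pow(Add(-49, Mul(-1, Mul(2, Add(4, Mul(6, 44))))), 2) = Pow(Add(-49, Mul(-1, Mul(2, Add(4, 264)))), 2) = Pow(Add(-49, Mul(-1, Mul(2, 268))), 2) = Pow(Add(-49, Mul(-1, 536)), 2) = Pow(Add(-49, -536), 2) = Pow(-585, 2) = 342225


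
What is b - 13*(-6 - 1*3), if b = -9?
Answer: 108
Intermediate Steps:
b - 13*(-6 - 1*3) = -9 - 13*(-6 - 1*3) = -9 - 13*(-6 - 3) = -9 - 13*(-9) = -9 + 117 = 108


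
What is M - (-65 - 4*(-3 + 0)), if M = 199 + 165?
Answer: 417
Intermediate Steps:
M = 364
M - (-65 - 4*(-3 + 0)) = 364 - (-65 - 4*(-3 + 0)) = 364 - (-65 - 4*(-3)) = 364 - (-65 - 1*(-12)) = 364 - (-65 + 12) = 364 - 1*(-53) = 364 + 53 = 417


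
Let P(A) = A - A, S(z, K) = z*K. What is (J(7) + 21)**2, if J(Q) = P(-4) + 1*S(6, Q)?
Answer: 3969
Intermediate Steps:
S(z, K) = K*z
P(A) = 0
J(Q) = 6*Q (J(Q) = 0 + 1*(Q*6) = 0 + 1*(6*Q) = 0 + 6*Q = 6*Q)
(J(7) + 21)**2 = (6*7 + 21)**2 = (42 + 21)**2 = 63**2 = 3969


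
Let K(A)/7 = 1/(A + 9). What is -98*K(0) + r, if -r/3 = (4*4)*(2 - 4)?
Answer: 178/9 ≈ 19.778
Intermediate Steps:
K(A) = 7/(9 + A) (K(A) = 7/(A + 9) = 7/(9 + A))
r = 96 (r = -3*4*4*(2 - 4) = -48*(-2) = -3*(-32) = 96)
-98*K(0) + r = -686/(9 + 0) + 96 = -686/9 + 96 = 178/9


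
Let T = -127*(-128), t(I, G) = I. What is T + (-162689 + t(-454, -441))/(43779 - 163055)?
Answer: 1939113799/119276 ≈ 16257.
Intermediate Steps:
T = 16256
T + (-162689 + t(-454, -441))/(43779 - 163055) = 16256 + (-162689 - 454)/(43779 - 163055) = 16256 - 163143/(-119276) = 16256 - 163143*(-1/119276) = 16256 + 163143/119276 = 1939113799/119276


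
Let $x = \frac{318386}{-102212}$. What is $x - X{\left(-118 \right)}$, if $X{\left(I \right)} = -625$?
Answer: $\frac{31782057}{51106} \approx 621.88$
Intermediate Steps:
$x = - \frac{159193}{51106}$ ($x = 318386 \left(- \frac{1}{102212}\right) = - \frac{159193}{51106} \approx -3.115$)
$x - X{\left(-118 \right)} = - \frac{159193}{51106} - -625 = - \frac{159193}{51106} + 625 = \frac{31782057}{51106}$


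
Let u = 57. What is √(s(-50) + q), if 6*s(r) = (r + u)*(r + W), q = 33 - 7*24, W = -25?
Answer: I*√890/2 ≈ 14.916*I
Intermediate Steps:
q = -135 (q = 33 - 168 = -135)
s(r) = (-25 + r)*(57 + r)/6 (s(r) = ((r + 57)*(r - 25))/6 = ((57 + r)*(-25 + r))/6 = ((-25 + r)*(57 + r))/6 = (-25 + r)*(57 + r)/6)
√(s(-50) + q) = √((-475/2 + (⅙)*(-50)² + (16/3)*(-50)) - 135) = √((-475/2 + (⅙)*2500 - 800/3) - 135) = √((-475/2 + 1250/3 - 800/3) - 135) = √(-175/2 - 135) = √(-445/2) = I*√890/2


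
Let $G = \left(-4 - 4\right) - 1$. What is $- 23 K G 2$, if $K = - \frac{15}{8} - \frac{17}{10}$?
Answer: $- \frac{29601}{20} \approx -1480.1$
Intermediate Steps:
$K = - \frac{143}{40}$ ($K = \left(-15\right) \frac{1}{8} - \frac{17}{10} = - \frac{15}{8} - \frac{17}{10} = - \frac{143}{40} \approx -3.575$)
$G = -9$ ($G = -8 - 1 = -9$)
$- 23 K G 2 = \left(-23\right) \left(- \frac{143}{40}\right) \left(\left(-9\right) 2\right) = \frac{3289}{40} \left(-18\right) = - \frac{29601}{20}$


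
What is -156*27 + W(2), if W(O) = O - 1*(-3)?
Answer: -4207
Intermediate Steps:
W(O) = 3 + O (W(O) = O + 3 = 3 + O)
-156*27 + W(2) = -156*27 + (3 + 2) = -4212 + 5 = -4207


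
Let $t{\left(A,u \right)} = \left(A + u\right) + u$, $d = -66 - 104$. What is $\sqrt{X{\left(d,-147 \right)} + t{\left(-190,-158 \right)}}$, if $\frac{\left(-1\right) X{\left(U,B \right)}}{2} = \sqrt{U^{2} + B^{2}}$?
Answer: $\sqrt{-506 - 2 \sqrt{50509}} \approx 30.911 i$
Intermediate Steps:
$d = -170$
$t{\left(A,u \right)} = A + 2 u$
$X{\left(U,B \right)} = - 2 \sqrt{B^{2} + U^{2}}$ ($X{\left(U,B \right)} = - 2 \sqrt{U^{2} + B^{2}} = - 2 \sqrt{B^{2} + U^{2}}$)
$\sqrt{X{\left(d,-147 \right)} + t{\left(-190,-158 \right)}} = \sqrt{- 2 \sqrt{\left(-147\right)^{2} + \left(-170\right)^{2}} + \left(-190 + 2 \left(-158\right)\right)} = \sqrt{- 2 \sqrt{21609 + 28900} - 506} = \sqrt{- 2 \sqrt{50509} - 506} = \sqrt{-506 - 2 \sqrt{50509}}$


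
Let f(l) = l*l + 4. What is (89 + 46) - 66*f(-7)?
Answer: -3363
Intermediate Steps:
f(l) = 4 + l**2 (f(l) = l**2 + 4 = 4 + l**2)
(89 + 46) - 66*f(-7) = (89 + 46) - 66*(4 + (-7)**2) = 135 - 66*(4 + 49) = 135 - 66*53 = 135 - 3498 = -3363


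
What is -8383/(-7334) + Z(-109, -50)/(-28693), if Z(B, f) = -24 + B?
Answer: 34501263/30062066 ≈ 1.1477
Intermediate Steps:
-8383/(-7334) + Z(-109, -50)/(-28693) = -8383/(-7334) + (-24 - 109)/(-28693) = -8383*(-1/7334) - 133*(-1/28693) = 8383/7334 + 19/4099 = 34501263/30062066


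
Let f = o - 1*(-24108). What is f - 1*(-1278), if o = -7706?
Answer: 17680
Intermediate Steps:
f = 16402 (f = -7706 - 1*(-24108) = -7706 + 24108 = 16402)
f - 1*(-1278) = 16402 - 1*(-1278) = 16402 + 1278 = 17680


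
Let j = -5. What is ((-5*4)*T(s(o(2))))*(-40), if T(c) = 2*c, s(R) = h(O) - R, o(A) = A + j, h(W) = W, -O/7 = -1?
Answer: 16000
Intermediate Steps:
O = 7 (O = -7*(-1) = 7)
o(A) = -5 + A (o(A) = A - 5 = -5 + A)
s(R) = 7 - R
((-5*4)*T(s(o(2))))*(-40) = ((-5*4)*(2*(7 - (-5 + 2))))*(-40) = -40*(7 - 1*(-3))*(-40) = -40*(7 + 3)*(-40) = -40*10*(-40) = -20*20*(-40) = -400*(-40) = 16000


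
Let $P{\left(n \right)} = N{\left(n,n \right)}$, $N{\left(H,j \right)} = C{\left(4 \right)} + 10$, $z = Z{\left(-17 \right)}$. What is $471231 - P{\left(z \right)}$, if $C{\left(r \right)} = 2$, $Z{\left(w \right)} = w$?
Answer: $471219$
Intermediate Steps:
$z = -17$
$N{\left(H,j \right)} = 12$ ($N{\left(H,j \right)} = 2 + 10 = 12$)
$P{\left(n \right)} = 12$
$471231 - P{\left(z \right)} = 471231 - 12 = 471219$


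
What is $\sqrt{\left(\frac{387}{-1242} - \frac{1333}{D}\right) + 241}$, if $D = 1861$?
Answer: $\frac{\sqrt{15827477869698}}{256818} \approx 15.491$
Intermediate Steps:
$\sqrt{\left(\frac{387}{-1242} - \frac{1333}{D}\right) + 241} = \sqrt{\left(\frac{387}{-1242} - \frac{1333}{1861}\right) + 241} = \sqrt{\left(387 \left(- \frac{1}{1242}\right) - \frac{1333}{1861}\right) + 241} = \sqrt{\left(- \frac{43}{138} - \frac{1333}{1861}\right) + 241} = \sqrt{- \frac{263977}{256818} + 241} = \sqrt{\frac{61629161}{256818}} = \frac{\sqrt{15827477869698}}{256818}$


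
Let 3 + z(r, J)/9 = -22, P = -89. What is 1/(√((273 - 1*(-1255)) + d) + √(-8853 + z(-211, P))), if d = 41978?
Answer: 1/(3*√4834 + I*√9078) ≈ 0.0039666 - 0.0018119*I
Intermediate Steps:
z(r, J) = -225 (z(r, J) = -27 + 9*(-22) = -27 - 198 = -225)
1/(√((273 - 1*(-1255)) + d) + √(-8853 + z(-211, P))) = 1/(√((273 - 1*(-1255)) + 41978) + √(-8853 - 225)) = 1/(√((273 + 1255) + 41978) + √(-9078)) = 1/(√(1528 + 41978) + I*√9078) = 1/(√43506 + I*√9078) = 1/(3*√4834 + I*√9078)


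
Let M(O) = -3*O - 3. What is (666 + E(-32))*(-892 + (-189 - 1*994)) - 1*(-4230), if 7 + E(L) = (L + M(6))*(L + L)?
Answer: -8401595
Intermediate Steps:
M(O) = -3 - 3*O
E(L) = -7 + 2*L*(-21 + L) (E(L) = -7 + (L + (-3 - 3*6))*(L + L) = -7 + (L + (-3 - 18))*(2*L) = -7 + (L - 21)*(2*L) = -7 + (-21 + L)*(2*L) = -7 + 2*L*(-21 + L))
(666 + E(-32))*(-892 + (-189 - 1*994)) - 1*(-4230) = (666 + (-7 - 42*(-32) + 2*(-32)**2))*(-892 + (-189 - 1*994)) - 1*(-4230) = (666 + (-7 + 1344 + 2*1024))*(-892 + (-189 - 994)) + 4230 = (666 + (-7 + 1344 + 2048))*(-892 - 1183) + 4230 = (666 + 3385)*(-2075) + 4230 = 4051*(-2075) + 4230 = -8405825 + 4230 = -8401595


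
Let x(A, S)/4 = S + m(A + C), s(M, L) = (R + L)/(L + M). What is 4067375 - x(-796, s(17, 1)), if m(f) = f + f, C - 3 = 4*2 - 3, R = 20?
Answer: 12221023/3 ≈ 4.0737e+6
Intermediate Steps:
C = 8 (C = 3 + (4*2 - 3) = 3 + (8 - 3) = 3 + 5 = 8)
m(f) = 2*f
s(M, L) = (20 + L)/(L + M)
x(A, S) = 64 + 4*S + 8*A (x(A, S) = 4*(S + 2*(A + 8)) = 4*(S + 2*(8 + A)) = 4*(S + (16 + 2*A)) = 4*(16 + S + 2*A) = 64 + 4*S + 8*A)
4067375 - x(-796, s(17, 1)) = 4067375 - (64 + 4*((20 + 1)/(1 + 17)) + 8*(-796)) = 4067375 - (64 + 4*(21/18) - 6368) = 4067375 - (64 + 4*((1/18)*21) - 6368) = 4067375 - (64 + 4*(7/6) - 6368) = 4067375 - (64 + 14/3 - 6368) = 4067375 - 1*(-18898/3) = 4067375 + 18898/3 = 12221023/3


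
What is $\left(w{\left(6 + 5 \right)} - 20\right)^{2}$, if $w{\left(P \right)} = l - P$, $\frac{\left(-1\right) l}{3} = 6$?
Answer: $2401$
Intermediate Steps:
$l = -18$ ($l = \left(-3\right) 6 = -18$)
$w{\left(P \right)} = -18 - P$
$\left(w{\left(6 + 5 \right)} - 20\right)^{2} = \left(\left(-18 - \left(6 + 5\right)\right) - 20\right)^{2} = \left(\left(-18 - 11\right) - 20\right)^{2} = \left(-29 - 20\right)^{2} = \left(-49\right)^{2} = 2401$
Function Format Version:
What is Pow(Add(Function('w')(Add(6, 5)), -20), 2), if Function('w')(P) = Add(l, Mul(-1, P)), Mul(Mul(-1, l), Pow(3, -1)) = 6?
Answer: 2401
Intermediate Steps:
l = -18 (l = Mul(-3, 6) = -18)
Function('w')(P) = Add(-18, Mul(-1, P))
Pow(Add(Function('w')(Add(6, 5)), -20), 2) = Pow(Add(Add(-18, Mul(-1, Add(6, 5))), -20), 2) = Pow(Add(Add(-18, Mul(-1, 11)), -20), 2) = Pow(Add(Add(-18, -11), -20), 2) = Pow(Add(-29, -20), 2) = Pow(-49, 2) = 2401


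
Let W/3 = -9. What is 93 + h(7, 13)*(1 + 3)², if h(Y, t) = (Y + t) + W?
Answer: -19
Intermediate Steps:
W = -27 (W = 3*(-9) = -27)
h(Y, t) = -27 + Y + t (h(Y, t) = (Y + t) - 27 = -27 + Y + t)
93 + h(7, 13)*(1 + 3)² = 93 + (-27 + 7 + 13)*(1 + 3)² = 93 - 7*4² = 93 - 7*16 = 93 - 112 = -19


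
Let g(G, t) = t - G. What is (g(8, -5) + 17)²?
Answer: 16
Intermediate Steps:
(g(8, -5) + 17)² = ((-5 - 1*8) + 17)² = ((-5 - 8) + 17)² = (-13 + 17)² = 4² = 16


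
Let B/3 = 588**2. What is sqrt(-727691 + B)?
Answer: sqrt(309541) ≈ 556.36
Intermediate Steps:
B = 1037232 (B = 3*588**2 = 3*345744 = 1037232)
sqrt(-727691 + B) = sqrt(-727691 + 1037232) = sqrt(309541)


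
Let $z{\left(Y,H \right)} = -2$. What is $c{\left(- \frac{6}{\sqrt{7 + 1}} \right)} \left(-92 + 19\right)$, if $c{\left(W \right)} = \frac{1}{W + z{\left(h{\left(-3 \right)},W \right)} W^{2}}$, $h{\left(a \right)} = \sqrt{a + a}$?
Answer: $\frac{146}{17} - \frac{73 \sqrt{2}}{51} \approx 6.564$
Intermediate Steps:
$h{\left(a \right)} = \sqrt{2} \sqrt{a}$ ($h{\left(a \right)} = \sqrt{2 a} = \sqrt{2} \sqrt{a}$)
$c{\left(W \right)} = \frac{1}{W - 2 W^{2}}$
$c{\left(- \frac{6}{\sqrt{7 + 1}} \right)} \left(-92 + 19\right) = \frac{1}{- \frac{6}{\sqrt{7 + 1}} \left(1 - 2 \left(- \frac{6}{\sqrt{7 + 1}}\right)\right)} \left(-92 + 19\right) = \frac{1}{- \frac{6}{\sqrt{8}} \left(1 - 2 \left(- \frac{6}{\sqrt{8}}\right)\right)} \left(-73\right) = \frac{1}{- \frac{6}{2 \sqrt{2}} \left(1 - 2 \left(- \frac{6}{2 \sqrt{2}}\right)\right)} \left(-73\right) = \frac{1}{- 6 \frac{\sqrt{2}}{4} \left(1 - 2 \left(- 6 \frac{\sqrt{2}}{4}\right)\right)} \left(-73\right) = \frac{1}{- \frac{3 \sqrt{2}}{2} \left(1 - 2 \left(- \frac{3 \sqrt{2}}{2}\right)\right)} \left(-73\right) = \frac{\left(- \frac{1}{3}\right) \sqrt{2}}{1 + 3 \sqrt{2}} \left(-73\right) = - \frac{\sqrt{2}}{3 \left(1 + 3 \sqrt{2}\right)} \left(-73\right) = \frac{73 \sqrt{2}}{3 \left(1 + 3 \sqrt{2}\right)}$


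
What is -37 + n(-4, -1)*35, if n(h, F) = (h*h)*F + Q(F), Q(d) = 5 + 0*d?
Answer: -422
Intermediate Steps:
Q(d) = 5 (Q(d) = 5 + 0 = 5)
n(h, F) = 5 + F*h² (n(h, F) = (h*h)*F + 5 = h²*F + 5 = F*h² + 5 = 5 + F*h²)
-37 + n(-4, -1)*35 = -37 + (5 - 1*(-4)²)*35 = -37 + (5 - 1*16)*35 = -37 + (5 - 16)*35 = -37 - 11*35 = -37 - 385 = -422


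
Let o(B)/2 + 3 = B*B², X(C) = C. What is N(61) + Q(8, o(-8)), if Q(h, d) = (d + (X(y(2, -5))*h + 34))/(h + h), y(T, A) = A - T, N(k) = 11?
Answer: -219/4 ≈ -54.750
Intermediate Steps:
o(B) = -6 + 2*B³ (o(B) = -6 + 2*(B*B²) = -6 + 2*B³)
Q(h, d) = (34 + d - 7*h)/(2*h) (Q(h, d) = (d + ((-5 - 1*2)*h + 34))/(h + h) = (d + ((-5 - 2)*h + 34))/((2*h)) = (d + (-7*h + 34))*(1/(2*h)) = (d + (34 - 7*h))*(1/(2*h)) = (34 + d - 7*h)*(1/(2*h)) = (34 + d - 7*h)/(2*h))
N(61) + Q(8, o(-8)) = 11 + (½)*(34 + (-6 + 2*(-8)³) - 7*8)/8 = 11 + (½)*(⅛)*(34 + (-6 + 2*(-512)) - 56) = 11 + (½)*(⅛)*(34 + (-6 - 1024) - 56) = 11 + (½)*(⅛)*(34 - 1030 - 56) = 11 + (½)*(⅛)*(-1052) = 11 - 263/4 = -219/4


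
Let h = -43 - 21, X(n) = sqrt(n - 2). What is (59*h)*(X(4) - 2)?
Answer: 7552 - 3776*sqrt(2) ≈ 2211.9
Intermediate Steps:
X(n) = sqrt(-2 + n)
h = -64
(59*h)*(X(4) - 2) = (59*(-64))*(sqrt(-2 + 4) - 2) = -3776*(sqrt(2) - 2) = -3776*(-2 + sqrt(2)) = 7552 - 3776*sqrt(2)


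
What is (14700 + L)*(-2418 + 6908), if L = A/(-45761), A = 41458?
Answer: 3020177136580/45761 ≈ 6.5999e+7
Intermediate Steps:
L = -41458/45761 (L = 41458/(-45761) = 41458*(-1/45761) = -41458/45761 ≈ -0.90597)
(14700 + L)*(-2418 + 6908) = (14700 - 41458/45761)*(-2418 + 6908) = (672645242/45761)*4490 = 3020177136580/45761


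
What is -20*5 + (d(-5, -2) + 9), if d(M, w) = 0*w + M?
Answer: -96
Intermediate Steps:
d(M, w) = M (d(M, w) = 0 + M = M)
-20*5 + (d(-5, -2) + 9) = -20*5 + (-5 + 9) = -100 + 4 = -96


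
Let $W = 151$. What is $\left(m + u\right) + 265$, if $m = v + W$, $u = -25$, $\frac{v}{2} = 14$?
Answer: $419$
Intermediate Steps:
$v = 28$ ($v = 2 \cdot 14 = 28$)
$m = 179$ ($m = 28 + 151 = 179$)
$\left(m + u\right) + 265 = \left(179 - 25\right) + 265 = 154 + 265 = 419$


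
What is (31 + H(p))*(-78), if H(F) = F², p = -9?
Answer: -8736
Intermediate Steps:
(31 + H(p))*(-78) = (31 + (-9)²)*(-78) = (31 + 81)*(-78) = 112*(-78) = -8736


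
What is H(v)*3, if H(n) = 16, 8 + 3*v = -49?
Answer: 48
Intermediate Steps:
v = -19 (v = -8/3 + (⅓)*(-49) = -8/3 - 49/3 = -19)
H(v)*3 = 16*3 = 48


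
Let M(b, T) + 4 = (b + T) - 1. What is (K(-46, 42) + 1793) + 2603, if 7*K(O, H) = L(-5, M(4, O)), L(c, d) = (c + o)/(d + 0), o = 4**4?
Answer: 1446033/329 ≈ 4395.2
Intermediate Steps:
o = 256
M(b, T) = -5 + T + b (M(b, T) = -4 + ((b + T) - 1) = -4 + ((T + b) - 1) = -4 + (-1 + T + b) = -5 + T + b)
L(c, d) = (256 + c)/d (L(c, d) = (c + 256)/(d + 0) = (256 + c)/d)
K(O, H) = 251/(7*(-1 + O)) (K(O, H) = ((256 - 5)/(-5 + O + 4))/7 = (251/(-1 + O))/7 = 251/(7*(-1 + O)))
(K(-46, 42) + 1793) + 2603 = (251/(7*(-1 - 46)) + 1793) + 2603 = ((251/7)/(-47) + 1793) + 2603 = ((251/7)*(-1/47) + 1793) + 2603 = (-251/329 + 1793) + 2603 = 589646/329 + 2603 = 1446033/329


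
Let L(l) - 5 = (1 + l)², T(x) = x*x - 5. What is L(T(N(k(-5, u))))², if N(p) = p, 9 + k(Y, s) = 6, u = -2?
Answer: 900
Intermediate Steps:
k(Y, s) = -3 (k(Y, s) = -9 + 6 = -3)
T(x) = -5 + x² (T(x) = x² - 5 = -5 + x²)
L(l) = 5 + (1 + l)²
L(T(N(k(-5, u))))² = (5 + (1 + (-5 + (-3)²))²)² = (5 + (1 + (-5 + 9))²)² = (5 + (1 + 4)²)² = (5 + 5²)² = (5 + 25)² = 30² = 900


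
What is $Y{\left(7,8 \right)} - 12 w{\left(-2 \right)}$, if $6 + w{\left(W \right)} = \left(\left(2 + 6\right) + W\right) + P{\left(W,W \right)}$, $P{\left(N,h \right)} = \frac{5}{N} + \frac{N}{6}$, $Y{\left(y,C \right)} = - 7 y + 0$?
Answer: $-15$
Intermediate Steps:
$Y{\left(y,C \right)} = - 7 y$
$P{\left(N,h \right)} = \frac{5}{N} + \frac{N}{6}$ ($P{\left(N,h \right)} = \frac{5}{N} + N \frac{1}{6} = \frac{5}{N} + \frac{N}{6}$)
$w{\left(W \right)} = 2 + \frac{5}{W} + \frac{7 W}{6}$ ($w{\left(W \right)} = -6 + \left(\left(\left(2 + 6\right) + W\right) + \left(\frac{5}{W} + \frac{W}{6}\right)\right) = -6 + \left(\left(8 + W\right) + \left(\frac{5}{W} + \frac{W}{6}\right)\right) = -6 + \left(8 + \frac{5}{W} + \frac{7 W}{6}\right) = 2 + \frac{5}{W} + \frac{7 W}{6}$)
$Y{\left(7,8 \right)} - 12 w{\left(-2 \right)} = \left(-7\right) 7 - 12 \left(2 + \frac{5}{-2} + \frac{7}{6} \left(-2\right)\right) = -49 - 12 \left(2 + 5 \left(- \frac{1}{2}\right) - \frac{7}{3}\right) = -49 - 12 \left(2 - \frac{5}{2} - \frac{7}{3}\right) = -49 - -34 = -49 + 34 = -15$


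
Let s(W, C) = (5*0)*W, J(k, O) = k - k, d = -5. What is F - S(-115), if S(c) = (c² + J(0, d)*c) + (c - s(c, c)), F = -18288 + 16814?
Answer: -14584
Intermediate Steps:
J(k, O) = 0
s(W, C) = 0 (s(W, C) = 0*W = 0)
F = -1474
S(c) = c + c² (S(c) = (c² + 0*c) + (c - 1*0) = (c² + 0) + (c + 0) = c² + c = c + c²)
F - S(-115) = -1474 - (-115)*(1 - 115) = -1474 - (-115)*(-114) = -1474 - 1*13110 = -1474 - 13110 = -14584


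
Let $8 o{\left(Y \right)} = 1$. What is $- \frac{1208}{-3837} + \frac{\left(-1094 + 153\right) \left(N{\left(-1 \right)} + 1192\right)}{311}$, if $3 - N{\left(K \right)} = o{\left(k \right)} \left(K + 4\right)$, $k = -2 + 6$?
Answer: $- \frac{34503661165}{9546456} \approx -3614.3$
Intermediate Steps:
$k = 4$
$o{\left(Y \right)} = \frac{1}{8}$ ($o{\left(Y \right)} = \frac{1}{8} \cdot 1 = \frac{1}{8}$)
$N{\left(K \right)} = \frac{5}{2} - \frac{K}{8}$ ($N{\left(K \right)} = 3 - \frac{K + 4}{8} = 3 - \frac{4 + K}{8} = 3 - \left(\frac{1}{2} + \frac{K}{8}\right) = \frac{5}{2} - \frac{K}{8}$)
$- \frac{1208}{-3837} + \frac{\left(-1094 + 153\right) \left(N{\left(-1 \right)} + 1192\right)}{311} = - \frac{1208}{-3837} + \frac{\left(-1094 + 153\right) \left(\left(\frac{5}{2} - - \frac{1}{8}\right) + 1192\right)}{311} = \left(-1208\right) \left(- \frac{1}{3837}\right) + - 941 \left(\left(\frac{5}{2} + \frac{1}{8}\right) + 1192\right) \frac{1}{311} = \frac{1208}{3837} + - 941 \left(\frac{21}{8} + 1192\right) \frac{1}{311} = \frac{1208}{3837} + \left(-941\right) \frac{9557}{8} \cdot \frac{1}{311} = \frac{1208}{3837} - \frac{8993137}{2488} = - \frac{34503661165}{9546456}$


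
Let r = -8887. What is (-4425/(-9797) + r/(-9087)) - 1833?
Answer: -163056170473/89025339 ≈ -1831.6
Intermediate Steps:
(-4425/(-9797) + r/(-9087)) - 1833 = (-4425/(-9797) - 8887/(-9087)) - 1833 = (-4425*(-1/9797) - 8887*(-1/9087)) - 1833 = (4425/9797 + 8887/9087) - 1833 = 127275914/89025339 - 1833 = -163056170473/89025339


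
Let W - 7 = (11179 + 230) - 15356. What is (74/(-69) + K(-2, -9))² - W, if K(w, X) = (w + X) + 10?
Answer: 18778789/4761 ≈ 3944.3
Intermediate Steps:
K(w, X) = 10 + X + w (K(w, X) = (X + w) + 10 = 10 + X + w)
W = -3940 (W = 7 + ((11179 + 230) - 15356) = 7 + (11409 - 15356) = 7 - 3947 = -3940)
(74/(-69) + K(-2, -9))² - W = (74/(-69) + (10 - 9 - 2))² - 1*(-3940) = (74*(-1/69) - 1)² + 3940 = (-74/69 - 1)² + 3940 = (-143/69)² + 3940 = 20449/4761 + 3940 = 18778789/4761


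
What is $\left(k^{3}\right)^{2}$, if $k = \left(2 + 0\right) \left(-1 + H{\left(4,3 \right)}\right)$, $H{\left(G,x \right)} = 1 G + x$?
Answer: $2985984$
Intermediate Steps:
$H{\left(G,x \right)} = G + x$
$k = 12$ ($k = \left(2 + 0\right) \left(-1 + \left(4 + 3\right)\right) = 2 \left(-1 + 7\right) = 2 \cdot 6 = 12$)
$\left(k^{3}\right)^{2} = \left(12^{3}\right)^{2} = 1728^{2} = 2985984$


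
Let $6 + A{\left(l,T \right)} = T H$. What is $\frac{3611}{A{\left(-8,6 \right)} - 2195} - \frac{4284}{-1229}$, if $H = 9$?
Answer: $\frac{4759829}{2638663} \approx 1.8039$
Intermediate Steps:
$A{\left(l,T \right)} = -6 + 9 T$ ($A{\left(l,T \right)} = -6 + T 9 = -6 + 9 T$)
$\frac{3611}{A{\left(-8,6 \right)} - 2195} - \frac{4284}{-1229} = \frac{3611}{\left(-6 + 9 \cdot 6\right) - 2195} - \frac{4284}{-1229} = \frac{3611}{\left(-6 + 54\right) - 2195} - - \frac{4284}{1229} = \frac{3611}{48 - 2195} + \frac{4284}{1229} = \frac{3611}{-2147} + \frac{4284}{1229} = 3611 \left(- \frac{1}{2147}\right) + \frac{4284}{1229} = - \frac{3611}{2147} + \frac{4284}{1229} = \frac{4759829}{2638663}$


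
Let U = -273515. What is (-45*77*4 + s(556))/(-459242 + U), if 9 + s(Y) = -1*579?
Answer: 14448/732757 ≈ 0.019717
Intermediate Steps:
s(Y) = -588 (s(Y) = -9 - 1*579 = -9 - 579 = -588)
(-45*77*4 + s(556))/(-459242 + U) = (-45*77*4 - 588)/(-459242 - 273515) = (-3465*4 - 588)/(-732757) = (-13860 - 588)*(-1/732757) = -14448*(-1/732757) = 14448/732757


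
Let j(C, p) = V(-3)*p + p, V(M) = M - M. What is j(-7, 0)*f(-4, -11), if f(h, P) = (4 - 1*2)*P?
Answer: 0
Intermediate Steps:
V(M) = 0
f(h, P) = 2*P (f(h, P) = (4 - 2)*P = 2*P)
j(C, p) = p (j(C, p) = 0*p + p = 0 + p = p)
j(-7, 0)*f(-4, -11) = 0*(2*(-11)) = 0*(-22) = 0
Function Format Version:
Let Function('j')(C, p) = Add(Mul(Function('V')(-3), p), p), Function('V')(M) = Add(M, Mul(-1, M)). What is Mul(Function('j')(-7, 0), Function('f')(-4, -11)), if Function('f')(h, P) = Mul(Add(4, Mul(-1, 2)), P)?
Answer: 0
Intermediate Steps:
Function('V')(M) = 0
Function('f')(h, P) = Mul(2, P) (Function('f')(h, P) = Mul(Add(4, -2), P) = Mul(2, P))
Function('j')(C, p) = p (Function('j')(C, p) = Add(Mul(0, p), p) = Add(0, p) = p)
Mul(Function('j')(-7, 0), Function('f')(-4, -11)) = Mul(0, Mul(2, -11)) = Mul(0, -22) = 0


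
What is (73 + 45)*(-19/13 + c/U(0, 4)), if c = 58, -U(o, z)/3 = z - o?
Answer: -28969/39 ≈ -742.79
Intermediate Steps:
U(o, z) = -3*z + 3*o (U(o, z) = -3*(z - o) = -3*z + 3*o)
(73 + 45)*(-19/13 + c/U(0, 4)) = (73 + 45)*(-19/13 + 58/(-3*4 + 3*0)) = 118*(-19*1/13 + 58/(-12 + 0)) = 118*(-19/13 + 58/(-12)) = 118*(-19/13 + 58*(-1/12)) = 118*(-19/13 - 29/6) = 118*(-491/78) = -28969/39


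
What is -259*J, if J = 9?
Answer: -2331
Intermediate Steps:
-259*J = -259*9 = -2331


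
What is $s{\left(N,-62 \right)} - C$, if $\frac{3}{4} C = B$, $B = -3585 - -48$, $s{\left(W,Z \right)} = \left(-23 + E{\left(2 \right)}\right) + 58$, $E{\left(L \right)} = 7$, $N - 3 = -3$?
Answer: $4758$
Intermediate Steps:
$N = 0$ ($N = 3 - 3 = 0$)
$s{\left(W,Z \right)} = 42$ ($s{\left(W,Z \right)} = \left(-23 + 7\right) + 58 = -16 + 58 = 42$)
$B = -3537$ ($B = -3585 + 48 = -3537$)
$C = -4716$ ($C = \frac{4}{3} \left(-3537\right) = -4716$)
$s{\left(N,-62 \right)} - C = 42 - -4716 = 42 + 4716 = 4758$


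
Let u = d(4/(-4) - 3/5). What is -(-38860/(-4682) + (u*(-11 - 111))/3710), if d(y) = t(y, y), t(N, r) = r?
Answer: -181355658/21712775 ≈ -8.3525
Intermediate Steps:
d(y) = y
u = -8/5 (u = 4/(-4) - 3/5 = 4*(-¼) - 3*⅕ = -1 - ⅗ = -8/5 ≈ -1.6000)
-(-38860/(-4682) + (u*(-11 - 111))/3710) = -(-38860/(-4682) - 8*(-11 - 111)/5/3710) = -(-38860*(-1/4682) - 8/5*(-122)*(1/3710)) = -(19430/2341 + (976/5)*(1/3710)) = -(19430/2341 + 488/9275) = -1*181355658/21712775 = -181355658/21712775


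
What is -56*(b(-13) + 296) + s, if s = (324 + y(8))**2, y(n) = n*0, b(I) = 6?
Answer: 88064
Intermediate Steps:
y(n) = 0
s = 104976 (s = (324 + 0)**2 = 324**2 = 104976)
-56*(b(-13) + 296) + s = -56*(6 + 296) + 104976 = -56*302 + 104976 = -16912 + 104976 = 88064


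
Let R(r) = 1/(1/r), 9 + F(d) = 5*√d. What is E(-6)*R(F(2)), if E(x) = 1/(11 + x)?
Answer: -9/5 + √2 ≈ -0.38579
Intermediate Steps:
F(d) = -9 + 5*√d
R(r) = r
E(-6)*R(F(2)) = (-9 + 5*√2)/(11 - 6) = (-9 + 5*√2)/5 = -9/5 + √2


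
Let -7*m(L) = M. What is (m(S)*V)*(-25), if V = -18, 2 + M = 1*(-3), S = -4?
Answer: 2250/7 ≈ 321.43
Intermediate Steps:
M = -5 (M = -2 + 1*(-3) = -2 - 3 = -5)
m(L) = 5/7 (m(L) = -1/7*(-5) = 5/7)
(m(S)*V)*(-25) = ((5/7)*(-18))*(-25) = -90/7*(-25) = 2250/7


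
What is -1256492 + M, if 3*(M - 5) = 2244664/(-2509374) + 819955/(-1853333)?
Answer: -8765329881747547072/6976058465313 ≈ -1.2565e+6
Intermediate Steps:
M = 31771450514924/6976058465313 (M = 5 + (2244664/(-2509374) + 819955/(-1853333))/3 = 5 + (2244664*(-1/2509374) + 819955*(-1/1853333))/3 = 5 + (-1122332/1254687 - 819955/1853333)/3 = 5 + (1/3)*(-3108841811641/2325352821771) = 5 - 3108841811641/6976058465313 = 31771450514924/6976058465313 ≈ 4.5544)
-1256492 + M = -1256492 + 31771450514924/6976058465313 = -8765329881747547072/6976058465313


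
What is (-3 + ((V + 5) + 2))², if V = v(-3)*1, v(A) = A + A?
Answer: 4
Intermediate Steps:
v(A) = 2*A
V = -6 (V = (2*(-3))*1 = -6*1 = -6)
(-3 + ((V + 5) + 2))² = (-3 + ((-6 + 5) + 2))² = (-3 + (-1 + 2))² = (-3 + 1)² = (-2)² = 4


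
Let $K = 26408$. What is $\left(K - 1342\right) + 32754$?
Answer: $57820$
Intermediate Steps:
$\left(K - 1342\right) + 32754 = \left(26408 - 1342\right) + 32754 = 25066 + 32754 = 57820$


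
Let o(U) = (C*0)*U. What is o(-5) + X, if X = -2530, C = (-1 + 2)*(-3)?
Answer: -2530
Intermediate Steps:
C = -3 (C = 1*(-3) = -3)
o(U) = 0 (o(U) = (-3*0)*U = 0*U = 0)
o(-5) + X = 0 - 2530 = -2530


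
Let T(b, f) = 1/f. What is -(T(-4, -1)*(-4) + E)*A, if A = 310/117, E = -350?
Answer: 107260/117 ≈ 916.75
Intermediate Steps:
T(b, f) = 1/f
A = 310/117 (A = 310*(1/117) = 310/117 ≈ 2.6496)
-(T(-4, -1)*(-4) + E)*A = -(-4/(-1) - 350)*310/117 = -(-1*(-4) - 350)*310/117 = -(4 - 350)*310/117 = -(-346)*310/117 = -1*(-107260/117) = 107260/117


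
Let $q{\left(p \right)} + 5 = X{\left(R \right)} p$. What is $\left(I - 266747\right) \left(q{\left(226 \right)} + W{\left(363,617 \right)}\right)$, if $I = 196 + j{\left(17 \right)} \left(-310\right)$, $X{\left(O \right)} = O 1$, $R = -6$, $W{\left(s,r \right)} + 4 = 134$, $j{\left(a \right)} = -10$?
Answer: $324308181$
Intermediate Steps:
$W{\left(s,r \right)} = 130$ ($W{\left(s,r \right)} = -4 + 134 = 130$)
$X{\left(O \right)} = O$
$I = 3296$ ($I = 196 - -3100 = 196 + 3100 = 3296$)
$q{\left(p \right)} = -5 - 6 p$
$\left(I - 266747\right) \left(q{\left(226 \right)} + W{\left(363,617 \right)}\right) = \left(3296 - 266747\right) \left(\left(-5 - 1356\right) + 130\right) = - 263451 \left(\left(-5 - 1356\right) + 130\right) = - 263451 \left(-1361 + 130\right) = \left(-263451\right) \left(-1231\right) = 324308181$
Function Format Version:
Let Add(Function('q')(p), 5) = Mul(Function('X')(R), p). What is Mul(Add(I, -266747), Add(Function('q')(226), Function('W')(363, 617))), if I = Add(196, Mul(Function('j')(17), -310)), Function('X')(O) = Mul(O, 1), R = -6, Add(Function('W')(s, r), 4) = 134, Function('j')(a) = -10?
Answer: 324308181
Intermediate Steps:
Function('W')(s, r) = 130 (Function('W')(s, r) = Add(-4, 134) = 130)
Function('X')(O) = O
I = 3296 (I = Add(196, Mul(-10, -310)) = Add(196, 3100) = 3296)
Function('q')(p) = Add(-5, Mul(-6, p))
Mul(Add(I, -266747), Add(Function('q')(226), Function('W')(363, 617))) = Mul(Add(3296, -266747), Add(Add(-5, Mul(-6, 226)), 130)) = Mul(-263451, Add(Add(-5, -1356), 130)) = Mul(-263451, Add(-1361, 130)) = Mul(-263451, -1231) = 324308181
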